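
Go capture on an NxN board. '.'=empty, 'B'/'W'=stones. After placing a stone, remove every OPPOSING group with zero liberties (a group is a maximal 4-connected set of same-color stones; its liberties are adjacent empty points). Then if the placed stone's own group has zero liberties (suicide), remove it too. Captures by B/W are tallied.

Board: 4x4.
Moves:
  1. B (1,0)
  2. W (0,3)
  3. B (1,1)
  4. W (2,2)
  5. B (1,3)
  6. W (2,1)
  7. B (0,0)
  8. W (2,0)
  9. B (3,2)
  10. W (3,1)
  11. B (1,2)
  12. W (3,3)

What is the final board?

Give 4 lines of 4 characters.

Answer: B..W
BBBB
WWW.
.W.W

Derivation:
Move 1: B@(1,0) -> caps B=0 W=0
Move 2: W@(0,3) -> caps B=0 W=0
Move 3: B@(1,1) -> caps B=0 W=0
Move 4: W@(2,2) -> caps B=0 W=0
Move 5: B@(1,3) -> caps B=0 W=0
Move 6: W@(2,1) -> caps B=0 W=0
Move 7: B@(0,0) -> caps B=0 W=0
Move 8: W@(2,0) -> caps B=0 W=0
Move 9: B@(3,2) -> caps B=0 W=0
Move 10: W@(3,1) -> caps B=0 W=0
Move 11: B@(1,2) -> caps B=0 W=0
Move 12: W@(3,3) -> caps B=0 W=1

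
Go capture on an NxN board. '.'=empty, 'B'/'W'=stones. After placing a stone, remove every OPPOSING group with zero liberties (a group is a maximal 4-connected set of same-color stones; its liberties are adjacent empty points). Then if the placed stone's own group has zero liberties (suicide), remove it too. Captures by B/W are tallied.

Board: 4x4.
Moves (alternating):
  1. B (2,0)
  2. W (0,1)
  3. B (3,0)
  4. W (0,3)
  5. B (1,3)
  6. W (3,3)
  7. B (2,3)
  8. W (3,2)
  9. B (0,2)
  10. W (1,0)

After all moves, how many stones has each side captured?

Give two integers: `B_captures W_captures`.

Move 1: B@(2,0) -> caps B=0 W=0
Move 2: W@(0,1) -> caps B=0 W=0
Move 3: B@(3,0) -> caps B=0 W=0
Move 4: W@(0,3) -> caps B=0 W=0
Move 5: B@(1,3) -> caps B=0 W=0
Move 6: W@(3,3) -> caps B=0 W=0
Move 7: B@(2,3) -> caps B=0 W=0
Move 8: W@(3,2) -> caps B=0 W=0
Move 9: B@(0,2) -> caps B=1 W=0
Move 10: W@(1,0) -> caps B=1 W=0

Answer: 1 0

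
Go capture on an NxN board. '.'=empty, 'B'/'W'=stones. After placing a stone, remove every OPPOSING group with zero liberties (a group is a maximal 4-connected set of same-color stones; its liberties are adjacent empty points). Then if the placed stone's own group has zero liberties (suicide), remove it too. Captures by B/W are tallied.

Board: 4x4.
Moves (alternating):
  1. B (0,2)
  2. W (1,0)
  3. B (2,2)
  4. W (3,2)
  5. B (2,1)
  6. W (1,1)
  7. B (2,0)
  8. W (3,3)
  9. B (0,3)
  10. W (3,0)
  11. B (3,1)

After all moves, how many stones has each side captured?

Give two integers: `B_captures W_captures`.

Move 1: B@(0,2) -> caps B=0 W=0
Move 2: W@(1,0) -> caps B=0 W=0
Move 3: B@(2,2) -> caps B=0 W=0
Move 4: W@(3,2) -> caps B=0 W=0
Move 5: B@(2,1) -> caps B=0 W=0
Move 6: W@(1,1) -> caps B=0 W=0
Move 7: B@(2,0) -> caps B=0 W=0
Move 8: W@(3,3) -> caps B=0 W=0
Move 9: B@(0,3) -> caps B=0 W=0
Move 10: W@(3,0) -> caps B=0 W=0
Move 11: B@(3,1) -> caps B=1 W=0

Answer: 1 0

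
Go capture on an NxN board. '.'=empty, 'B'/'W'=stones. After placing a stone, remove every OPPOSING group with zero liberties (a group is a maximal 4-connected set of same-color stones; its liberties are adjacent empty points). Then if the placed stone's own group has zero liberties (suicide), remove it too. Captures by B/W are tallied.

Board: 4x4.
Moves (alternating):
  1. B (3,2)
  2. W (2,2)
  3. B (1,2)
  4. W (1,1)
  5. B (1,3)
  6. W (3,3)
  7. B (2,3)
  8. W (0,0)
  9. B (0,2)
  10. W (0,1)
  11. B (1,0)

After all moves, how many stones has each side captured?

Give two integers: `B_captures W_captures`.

Answer: 1 0

Derivation:
Move 1: B@(3,2) -> caps B=0 W=0
Move 2: W@(2,2) -> caps B=0 W=0
Move 3: B@(1,2) -> caps B=0 W=0
Move 4: W@(1,1) -> caps B=0 W=0
Move 5: B@(1,3) -> caps B=0 W=0
Move 6: W@(3,3) -> caps B=0 W=0
Move 7: B@(2,3) -> caps B=1 W=0
Move 8: W@(0,0) -> caps B=1 W=0
Move 9: B@(0,2) -> caps B=1 W=0
Move 10: W@(0,1) -> caps B=1 W=0
Move 11: B@(1,0) -> caps B=1 W=0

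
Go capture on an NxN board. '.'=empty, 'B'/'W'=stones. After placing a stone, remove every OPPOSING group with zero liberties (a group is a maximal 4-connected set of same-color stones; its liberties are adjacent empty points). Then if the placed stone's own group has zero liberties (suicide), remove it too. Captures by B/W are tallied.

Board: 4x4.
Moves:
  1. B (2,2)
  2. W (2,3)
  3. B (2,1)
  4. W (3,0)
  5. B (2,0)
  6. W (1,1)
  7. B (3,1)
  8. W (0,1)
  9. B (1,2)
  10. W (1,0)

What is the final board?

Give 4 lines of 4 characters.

Answer: .W..
WWB.
BBBW
.B..

Derivation:
Move 1: B@(2,2) -> caps B=0 W=0
Move 2: W@(2,3) -> caps B=0 W=0
Move 3: B@(2,1) -> caps B=0 W=0
Move 4: W@(3,0) -> caps B=0 W=0
Move 5: B@(2,0) -> caps B=0 W=0
Move 6: W@(1,1) -> caps B=0 W=0
Move 7: B@(3,1) -> caps B=1 W=0
Move 8: W@(0,1) -> caps B=1 W=0
Move 9: B@(1,2) -> caps B=1 W=0
Move 10: W@(1,0) -> caps B=1 W=0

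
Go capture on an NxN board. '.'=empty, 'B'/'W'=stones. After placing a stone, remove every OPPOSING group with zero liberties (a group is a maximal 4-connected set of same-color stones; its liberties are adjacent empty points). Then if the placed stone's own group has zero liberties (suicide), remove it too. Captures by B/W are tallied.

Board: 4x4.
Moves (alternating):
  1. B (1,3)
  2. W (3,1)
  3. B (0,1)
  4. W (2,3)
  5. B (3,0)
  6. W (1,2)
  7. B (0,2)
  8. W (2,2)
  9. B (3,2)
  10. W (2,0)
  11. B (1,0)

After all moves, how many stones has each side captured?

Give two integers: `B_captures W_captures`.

Answer: 0 1

Derivation:
Move 1: B@(1,3) -> caps B=0 W=0
Move 2: W@(3,1) -> caps B=0 W=0
Move 3: B@(0,1) -> caps B=0 W=0
Move 4: W@(2,3) -> caps B=0 W=0
Move 5: B@(3,0) -> caps B=0 W=0
Move 6: W@(1,2) -> caps B=0 W=0
Move 7: B@(0,2) -> caps B=0 W=0
Move 8: W@(2,2) -> caps B=0 W=0
Move 9: B@(3,2) -> caps B=0 W=0
Move 10: W@(2,0) -> caps B=0 W=1
Move 11: B@(1,0) -> caps B=0 W=1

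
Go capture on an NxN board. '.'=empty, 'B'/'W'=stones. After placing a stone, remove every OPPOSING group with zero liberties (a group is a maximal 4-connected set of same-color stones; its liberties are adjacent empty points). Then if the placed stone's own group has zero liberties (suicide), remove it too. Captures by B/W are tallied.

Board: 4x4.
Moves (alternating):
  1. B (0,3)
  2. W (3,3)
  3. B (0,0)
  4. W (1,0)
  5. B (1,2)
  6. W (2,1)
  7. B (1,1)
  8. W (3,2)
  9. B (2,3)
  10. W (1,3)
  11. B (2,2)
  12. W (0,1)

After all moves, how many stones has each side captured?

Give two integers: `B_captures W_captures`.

Move 1: B@(0,3) -> caps B=0 W=0
Move 2: W@(3,3) -> caps B=0 W=0
Move 3: B@(0,0) -> caps B=0 W=0
Move 4: W@(1,0) -> caps B=0 W=0
Move 5: B@(1,2) -> caps B=0 W=0
Move 6: W@(2,1) -> caps B=0 W=0
Move 7: B@(1,1) -> caps B=0 W=0
Move 8: W@(3,2) -> caps B=0 W=0
Move 9: B@(2,3) -> caps B=0 W=0
Move 10: W@(1,3) -> caps B=0 W=0
Move 11: B@(2,2) -> caps B=0 W=0
Move 12: W@(0,1) -> caps B=0 W=1

Answer: 0 1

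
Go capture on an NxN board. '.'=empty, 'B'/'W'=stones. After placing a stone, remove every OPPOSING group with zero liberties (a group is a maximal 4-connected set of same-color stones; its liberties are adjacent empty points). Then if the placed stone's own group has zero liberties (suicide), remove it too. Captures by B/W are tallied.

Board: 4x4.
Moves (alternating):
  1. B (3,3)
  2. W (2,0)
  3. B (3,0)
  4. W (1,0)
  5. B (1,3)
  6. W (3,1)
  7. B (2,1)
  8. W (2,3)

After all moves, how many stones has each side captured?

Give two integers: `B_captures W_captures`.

Answer: 0 1

Derivation:
Move 1: B@(3,3) -> caps B=0 W=0
Move 2: W@(2,0) -> caps B=0 W=0
Move 3: B@(3,0) -> caps B=0 W=0
Move 4: W@(1,0) -> caps B=0 W=0
Move 5: B@(1,3) -> caps B=0 W=0
Move 6: W@(3,1) -> caps B=0 W=1
Move 7: B@(2,1) -> caps B=0 W=1
Move 8: W@(2,3) -> caps B=0 W=1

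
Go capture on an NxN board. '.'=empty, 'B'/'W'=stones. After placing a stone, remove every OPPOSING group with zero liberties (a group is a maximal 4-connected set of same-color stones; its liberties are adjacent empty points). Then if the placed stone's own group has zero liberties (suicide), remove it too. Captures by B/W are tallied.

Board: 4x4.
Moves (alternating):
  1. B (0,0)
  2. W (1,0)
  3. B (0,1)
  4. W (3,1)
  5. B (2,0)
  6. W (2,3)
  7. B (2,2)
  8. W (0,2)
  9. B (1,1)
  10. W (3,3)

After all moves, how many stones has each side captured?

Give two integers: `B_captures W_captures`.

Move 1: B@(0,0) -> caps B=0 W=0
Move 2: W@(1,0) -> caps B=0 W=0
Move 3: B@(0,1) -> caps B=0 W=0
Move 4: W@(3,1) -> caps B=0 W=0
Move 5: B@(2,0) -> caps B=0 W=0
Move 6: W@(2,3) -> caps B=0 W=0
Move 7: B@(2,2) -> caps B=0 W=0
Move 8: W@(0,2) -> caps B=0 W=0
Move 9: B@(1,1) -> caps B=1 W=0
Move 10: W@(3,3) -> caps B=1 W=0

Answer: 1 0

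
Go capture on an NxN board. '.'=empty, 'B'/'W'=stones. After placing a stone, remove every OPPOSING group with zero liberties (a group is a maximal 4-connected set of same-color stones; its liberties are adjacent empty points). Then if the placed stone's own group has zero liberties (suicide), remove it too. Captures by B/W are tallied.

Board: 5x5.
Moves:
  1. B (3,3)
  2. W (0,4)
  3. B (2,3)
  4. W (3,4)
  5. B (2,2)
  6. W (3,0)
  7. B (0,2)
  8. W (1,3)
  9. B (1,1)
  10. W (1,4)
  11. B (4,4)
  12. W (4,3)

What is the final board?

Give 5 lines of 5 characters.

Move 1: B@(3,3) -> caps B=0 W=0
Move 2: W@(0,4) -> caps B=0 W=0
Move 3: B@(2,3) -> caps B=0 W=0
Move 4: W@(3,4) -> caps B=0 W=0
Move 5: B@(2,2) -> caps B=0 W=0
Move 6: W@(3,0) -> caps B=0 W=0
Move 7: B@(0,2) -> caps B=0 W=0
Move 8: W@(1,3) -> caps B=0 W=0
Move 9: B@(1,1) -> caps B=0 W=0
Move 10: W@(1,4) -> caps B=0 W=0
Move 11: B@(4,4) -> caps B=0 W=0
Move 12: W@(4,3) -> caps B=0 W=1

Answer: ..B.W
.B.WW
..BB.
W..BW
...W.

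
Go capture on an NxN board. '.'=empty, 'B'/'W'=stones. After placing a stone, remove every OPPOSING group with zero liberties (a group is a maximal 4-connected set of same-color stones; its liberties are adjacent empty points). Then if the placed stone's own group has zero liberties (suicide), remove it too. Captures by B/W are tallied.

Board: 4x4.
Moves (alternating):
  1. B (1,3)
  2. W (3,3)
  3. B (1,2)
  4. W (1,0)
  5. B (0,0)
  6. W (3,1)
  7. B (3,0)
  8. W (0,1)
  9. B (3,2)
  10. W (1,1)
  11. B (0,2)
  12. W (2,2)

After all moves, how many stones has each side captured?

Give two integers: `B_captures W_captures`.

Answer: 0 2

Derivation:
Move 1: B@(1,3) -> caps B=0 W=0
Move 2: W@(3,3) -> caps B=0 W=0
Move 3: B@(1,2) -> caps B=0 W=0
Move 4: W@(1,0) -> caps B=0 W=0
Move 5: B@(0,0) -> caps B=0 W=0
Move 6: W@(3,1) -> caps B=0 W=0
Move 7: B@(3,0) -> caps B=0 W=0
Move 8: W@(0,1) -> caps B=0 W=1
Move 9: B@(3,2) -> caps B=0 W=1
Move 10: W@(1,1) -> caps B=0 W=1
Move 11: B@(0,2) -> caps B=0 W=1
Move 12: W@(2,2) -> caps B=0 W=2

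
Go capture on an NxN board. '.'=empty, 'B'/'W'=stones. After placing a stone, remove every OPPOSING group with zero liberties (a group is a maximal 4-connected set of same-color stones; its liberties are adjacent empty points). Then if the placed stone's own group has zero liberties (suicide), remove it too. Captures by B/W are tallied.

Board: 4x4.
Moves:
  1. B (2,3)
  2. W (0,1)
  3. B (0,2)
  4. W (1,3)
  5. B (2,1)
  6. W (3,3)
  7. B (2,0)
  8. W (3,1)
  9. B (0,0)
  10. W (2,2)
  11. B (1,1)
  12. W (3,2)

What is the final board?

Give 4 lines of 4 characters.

Answer: B.B.
.B.W
BBW.
.WWW

Derivation:
Move 1: B@(2,3) -> caps B=0 W=0
Move 2: W@(0,1) -> caps B=0 W=0
Move 3: B@(0,2) -> caps B=0 W=0
Move 4: W@(1,3) -> caps B=0 W=0
Move 5: B@(2,1) -> caps B=0 W=0
Move 6: W@(3,3) -> caps B=0 W=0
Move 7: B@(2,0) -> caps B=0 W=0
Move 8: W@(3,1) -> caps B=0 W=0
Move 9: B@(0,0) -> caps B=0 W=0
Move 10: W@(2,2) -> caps B=0 W=1
Move 11: B@(1,1) -> caps B=1 W=1
Move 12: W@(3,2) -> caps B=1 W=1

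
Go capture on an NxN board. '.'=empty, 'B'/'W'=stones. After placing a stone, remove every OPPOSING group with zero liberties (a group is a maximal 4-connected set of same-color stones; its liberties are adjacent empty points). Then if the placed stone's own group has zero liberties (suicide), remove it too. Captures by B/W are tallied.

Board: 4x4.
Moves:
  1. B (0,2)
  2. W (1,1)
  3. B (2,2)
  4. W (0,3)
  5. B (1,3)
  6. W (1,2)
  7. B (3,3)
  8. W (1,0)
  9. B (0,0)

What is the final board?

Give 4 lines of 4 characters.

Move 1: B@(0,2) -> caps B=0 W=0
Move 2: W@(1,1) -> caps B=0 W=0
Move 3: B@(2,2) -> caps B=0 W=0
Move 4: W@(0,3) -> caps B=0 W=0
Move 5: B@(1,3) -> caps B=1 W=0
Move 6: W@(1,2) -> caps B=1 W=0
Move 7: B@(3,3) -> caps B=1 W=0
Move 8: W@(1,0) -> caps B=1 W=0
Move 9: B@(0,0) -> caps B=1 W=0

Answer: B.B.
WWWB
..B.
...B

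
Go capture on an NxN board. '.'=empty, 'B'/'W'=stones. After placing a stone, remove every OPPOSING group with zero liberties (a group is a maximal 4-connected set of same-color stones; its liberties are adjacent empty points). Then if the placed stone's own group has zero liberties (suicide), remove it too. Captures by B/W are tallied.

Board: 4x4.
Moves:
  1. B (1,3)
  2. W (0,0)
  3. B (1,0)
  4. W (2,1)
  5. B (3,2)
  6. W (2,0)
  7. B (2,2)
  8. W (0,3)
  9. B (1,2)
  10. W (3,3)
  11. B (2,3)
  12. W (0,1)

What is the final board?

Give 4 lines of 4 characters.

Answer: WW.W
B.BB
WWBB
..B.

Derivation:
Move 1: B@(1,3) -> caps B=0 W=0
Move 2: W@(0,0) -> caps B=0 W=0
Move 3: B@(1,0) -> caps B=0 W=0
Move 4: W@(2,1) -> caps B=0 W=0
Move 5: B@(3,2) -> caps B=0 W=0
Move 6: W@(2,0) -> caps B=0 W=0
Move 7: B@(2,2) -> caps B=0 W=0
Move 8: W@(0,3) -> caps B=0 W=0
Move 9: B@(1,2) -> caps B=0 W=0
Move 10: W@(3,3) -> caps B=0 W=0
Move 11: B@(2,3) -> caps B=1 W=0
Move 12: W@(0,1) -> caps B=1 W=0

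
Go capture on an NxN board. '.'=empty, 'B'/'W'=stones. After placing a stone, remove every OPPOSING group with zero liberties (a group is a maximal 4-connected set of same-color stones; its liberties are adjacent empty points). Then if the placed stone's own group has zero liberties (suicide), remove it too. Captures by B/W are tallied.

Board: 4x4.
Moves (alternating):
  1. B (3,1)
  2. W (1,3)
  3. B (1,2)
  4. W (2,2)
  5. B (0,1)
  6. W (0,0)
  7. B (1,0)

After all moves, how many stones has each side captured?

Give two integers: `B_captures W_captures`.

Answer: 1 0

Derivation:
Move 1: B@(3,1) -> caps B=0 W=0
Move 2: W@(1,3) -> caps B=0 W=0
Move 3: B@(1,2) -> caps B=0 W=0
Move 4: W@(2,2) -> caps B=0 W=0
Move 5: B@(0,1) -> caps B=0 W=0
Move 6: W@(0,0) -> caps B=0 W=0
Move 7: B@(1,0) -> caps B=1 W=0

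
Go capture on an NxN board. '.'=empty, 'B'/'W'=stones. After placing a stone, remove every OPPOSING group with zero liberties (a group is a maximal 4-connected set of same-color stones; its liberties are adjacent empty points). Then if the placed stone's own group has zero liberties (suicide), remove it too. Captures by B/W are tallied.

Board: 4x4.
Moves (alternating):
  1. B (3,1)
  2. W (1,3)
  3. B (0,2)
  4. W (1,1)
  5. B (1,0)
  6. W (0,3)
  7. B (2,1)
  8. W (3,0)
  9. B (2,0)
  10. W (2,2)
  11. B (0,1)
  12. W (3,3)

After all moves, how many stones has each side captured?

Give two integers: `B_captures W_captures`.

Answer: 1 0

Derivation:
Move 1: B@(3,1) -> caps B=0 W=0
Move 2: W@(1,3) -> caps B=0 W=0
Move 3: B@(0,2) -> caps B=0 W=0
Move 4: W@(1,1) -> caps B=0 W=0
Move 5: B@(1,0) -> caps B=0 W=0
Move 6: W@(0,3) -> caps B=0 W=0
Move 7: B@(2,1) -> caps B=0 W=0
Move 8: W@(3,0) -> caps B=0 W=0
Move 9: B@(2,0) -> caps B=1 W=0
Move 10: W@(2,2) -> caps B=1 W=0
Move 11: B@(0,1) -> caps B=1 W=0
Move 12: W@(3,3) -> caps B=1 W=0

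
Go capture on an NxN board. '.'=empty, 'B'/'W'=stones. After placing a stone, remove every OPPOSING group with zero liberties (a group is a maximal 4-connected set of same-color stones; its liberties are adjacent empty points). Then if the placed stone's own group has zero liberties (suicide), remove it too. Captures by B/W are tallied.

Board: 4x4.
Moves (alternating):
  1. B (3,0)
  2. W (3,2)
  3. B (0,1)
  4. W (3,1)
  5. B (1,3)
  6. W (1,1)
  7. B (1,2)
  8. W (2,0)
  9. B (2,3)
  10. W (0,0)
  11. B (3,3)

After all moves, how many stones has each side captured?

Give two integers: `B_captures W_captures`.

Move 1: B@(3,0) -> caps B=0 W=0
Move 2: W@(3,2) -> caps B=0 W=0
Move 3: B@(0,1) -> caps B=0 W=0
Move 4: W@(3,1) -> caps B=0 W=0
Move 5: B@(1,3) -> caps B=0 W=0
Move 6: W@(1,1) -> caps B=0 W=0
Move 7: B@(1,2) -> caps B=0 W=0
Move 8: W@(2,0) -> caps B=0 W=1
Move 9: B@(2,3) -> caps B=0 W=1
Move 10: W@(0,0) -> caps B=0 W=1
Move 11: B@(3,3) -> caps B=0 W=1

Answer: 0 1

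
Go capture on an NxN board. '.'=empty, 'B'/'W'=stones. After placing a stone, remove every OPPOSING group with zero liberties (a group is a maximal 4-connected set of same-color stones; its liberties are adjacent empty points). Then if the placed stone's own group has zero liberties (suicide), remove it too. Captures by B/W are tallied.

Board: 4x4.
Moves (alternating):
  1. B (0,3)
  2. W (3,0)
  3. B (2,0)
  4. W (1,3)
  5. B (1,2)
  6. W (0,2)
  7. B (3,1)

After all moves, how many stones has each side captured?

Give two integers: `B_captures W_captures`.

Move 1: B@(0,3) -> caps B=0 W=0
Move 2: W@(3,0) -> caps B=0 W=0
Move 3: B@(2,0) -> caps B=0 W=0
Move 4: W@(1,3) -> caps B=0 W=0
Move 5: B@(1,2) -> caps B=0 W=0
Move 6: W@(0,2) -> caps B=0 W=1
Move 7: B@(3,1) -> caps B=1 W=1

Answer: 1 1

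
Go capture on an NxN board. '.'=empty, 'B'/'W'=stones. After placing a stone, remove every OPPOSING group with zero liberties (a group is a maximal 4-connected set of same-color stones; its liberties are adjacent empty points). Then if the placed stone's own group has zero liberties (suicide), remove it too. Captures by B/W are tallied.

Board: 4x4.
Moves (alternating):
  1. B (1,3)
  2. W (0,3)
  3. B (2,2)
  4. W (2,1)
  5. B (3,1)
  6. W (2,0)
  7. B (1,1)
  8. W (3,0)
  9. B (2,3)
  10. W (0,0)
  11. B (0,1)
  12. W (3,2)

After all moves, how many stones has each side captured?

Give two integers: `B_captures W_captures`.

Answer: 0 1

Derivation:
Move 1: B@(1,3) -> caps B=0 W=0
Move 2: W@(0,3) -> caps B=0 W=0
Move 3: B@(2,2) -> caps B=0 W=0
Move 4: W@(2,1) -> caps B=0 W=0
Move 5: B@(3,1) -> caps B=0 W=0
Move 6: W@(2,0) -> caps B=0 W=0
Move 7: B@(1,1) -> caps B=0 W=0
Move 8: W@(3,0) -> caps B=0 W=0
Move 9: B@(2,3) -> caps B=0 W=0
Move 10: W@(0,0) -> caps B=0 W=0
Move 11: B@(0,1) -> caps B=0 W=0
Move 12: W@(3,2) -> caps B=0 W=1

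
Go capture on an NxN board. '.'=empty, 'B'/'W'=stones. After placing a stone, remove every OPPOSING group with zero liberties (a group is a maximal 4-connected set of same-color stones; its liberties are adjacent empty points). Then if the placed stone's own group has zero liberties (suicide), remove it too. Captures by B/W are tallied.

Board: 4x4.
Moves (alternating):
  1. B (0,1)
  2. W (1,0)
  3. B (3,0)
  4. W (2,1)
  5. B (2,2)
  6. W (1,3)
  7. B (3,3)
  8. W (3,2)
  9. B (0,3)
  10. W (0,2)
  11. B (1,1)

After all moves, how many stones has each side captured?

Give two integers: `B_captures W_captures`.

Answer: 0 1

Derivation:
Move 1: B@(0,1) -> caps B=0 W=0
Move 2: W@(1,0) -> caps B=0 W=0
Move 3: B@(3,0) -> caps B=0 W=0
Move 4: W@(2,1) -> caps B=0 W=0
Move 5: B@(2,2) -> caps B=0 W=0
Move 6: W@(1,3) -> caps B=0 W=0
Move 7: B@(3,3) -> caps B=0 W=0
Move 8: W@(3,2) -> caps B=0 W=0
Move 9: B@(0,3) -> caps B=0 W=0
Move 10: W@(0,2) -> caps B=0 W=1
Move 11: B@(1,1) -> caps B=0 W=1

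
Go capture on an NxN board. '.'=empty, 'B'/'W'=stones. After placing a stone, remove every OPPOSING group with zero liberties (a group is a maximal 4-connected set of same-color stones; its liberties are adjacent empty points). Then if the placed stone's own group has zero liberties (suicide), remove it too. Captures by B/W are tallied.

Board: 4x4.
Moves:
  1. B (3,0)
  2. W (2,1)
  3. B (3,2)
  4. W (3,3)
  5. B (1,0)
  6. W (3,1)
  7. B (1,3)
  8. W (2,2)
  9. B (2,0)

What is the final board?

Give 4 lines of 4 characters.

Answer: ....
B..B
BWW.
BW.W

Derivation:
Move 1: B@(3,0) -> caps B=0 W=0
Move 2: W@(2,1) -> caps B=0 W=0
Move 3: B@(3,2) -> caps B=0 W=0
Move 4: W@(3,3) -> caps B=0 W=0
Move 5: B@(1,0) -> caps B=0 W=0
Move 6: W@(3,1) -> caps B=0 W=0
Move 7: B@(1,3) -> caps B=0 W=0
Move 8: W@(2,2) -> caps B=0 W=1
Move 9: B@(2,0) -> caps B=0 W=1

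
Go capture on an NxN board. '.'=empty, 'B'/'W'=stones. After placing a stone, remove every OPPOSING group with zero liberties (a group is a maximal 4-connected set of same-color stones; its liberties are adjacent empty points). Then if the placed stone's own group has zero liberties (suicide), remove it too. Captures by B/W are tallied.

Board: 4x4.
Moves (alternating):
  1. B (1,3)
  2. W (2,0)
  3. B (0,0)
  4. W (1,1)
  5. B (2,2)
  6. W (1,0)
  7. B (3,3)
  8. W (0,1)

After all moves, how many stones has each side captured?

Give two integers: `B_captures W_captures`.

Answer: 0 1

Derivation:
Move 1: B@(1,3) -> caps B=0 W=0
Move 2: W@(2,0) -> caps B=0 W=0
Move 3: B@(0,0) -> caps B=0 W=0
Move 4: W@(1,1) -> caps B=0 W=0
Move 5: B@(2,2) -> caps B=0 W=0
Move 6: W@(1,0) -> caps B=0 W=0
Move 7: B@(3,3) -> caps B=0 W=0
Move 8: W@(0,1) -> caps B=0 W=1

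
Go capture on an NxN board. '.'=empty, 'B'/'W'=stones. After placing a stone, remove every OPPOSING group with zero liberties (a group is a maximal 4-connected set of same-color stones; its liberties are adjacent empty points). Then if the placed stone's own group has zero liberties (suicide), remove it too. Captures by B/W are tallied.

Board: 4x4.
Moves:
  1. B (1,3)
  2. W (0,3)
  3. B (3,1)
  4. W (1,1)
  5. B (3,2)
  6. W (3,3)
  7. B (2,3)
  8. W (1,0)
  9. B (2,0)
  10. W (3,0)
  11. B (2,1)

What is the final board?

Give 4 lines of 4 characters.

Move 1: B@(1,3) -> caps B=0 W=0
Move 2: W@(0,3) -> caps B=0 W=0
Move 3: B@(3,1) -> caps B=0 W=0
Move 4: W@(1,1) -> caps B=0 W=0
Move 5: B@(3,2) -> caps B=0 W=0
Move 6: W@(3,3) -> caps B=0 W=0
Move 7: B@(2,3) -> caps B=1 W=0
Move 8: W@(1,0) -> caps B=1 W=0
Move 9: B@(2,0) -> caps B=1 W=0
Move 10: W@(3,0) -> caps B=1 W=0
Move 11: B@(2,1) -> caps B=1 W=0

Answer: ...W
WW.B
BB.B
.BB.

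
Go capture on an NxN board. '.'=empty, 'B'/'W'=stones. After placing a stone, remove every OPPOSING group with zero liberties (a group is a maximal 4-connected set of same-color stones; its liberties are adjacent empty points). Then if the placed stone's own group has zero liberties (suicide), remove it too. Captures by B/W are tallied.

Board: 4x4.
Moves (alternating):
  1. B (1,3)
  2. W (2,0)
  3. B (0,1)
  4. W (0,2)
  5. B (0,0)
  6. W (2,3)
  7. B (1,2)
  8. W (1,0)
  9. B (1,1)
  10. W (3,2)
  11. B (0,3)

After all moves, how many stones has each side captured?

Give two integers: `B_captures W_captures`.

Answer: 1 0

Derivation:
Move 1: B@(1,3) -> caps B=0 W=0
Move 2: W@(2,0) -> caps B=0 W=0
Move 3: B@(0,1) -> caps B=0 W=0
Move 4: W@(0,2) -> caps B=0 W=0
Move 5: B@(0,0) -> caps B=0 W=0
Move 6: W@(2,3) -> caps B=0 W=0
Move 7: B@(1,2) -> caps B=0 W=0
Move 8: W@(1,0) -> caps B=0 W=0
Move 9: B@(1,1) -> caps B=0 W=0
Move 10: W@(3,2) -> caps B=0 W=0
Move 11: B@(0,3) -> caps B=1 W=0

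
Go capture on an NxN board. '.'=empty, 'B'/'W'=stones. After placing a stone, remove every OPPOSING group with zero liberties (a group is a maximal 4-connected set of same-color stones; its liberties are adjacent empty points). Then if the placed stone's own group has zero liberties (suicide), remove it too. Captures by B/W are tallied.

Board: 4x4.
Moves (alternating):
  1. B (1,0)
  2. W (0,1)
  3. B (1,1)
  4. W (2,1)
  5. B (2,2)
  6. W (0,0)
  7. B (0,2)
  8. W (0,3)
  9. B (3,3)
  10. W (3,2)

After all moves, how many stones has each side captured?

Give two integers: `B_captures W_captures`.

Answer: 2 0

Derivation:
Move 1: B@(1,0) -> caps B=0 W=0
Move 2: W@(0,1) -> caps B=0 W=0
Move 3: B@(1,1) -> caps B=0 W=0
Move 4: W@(2,1) -> caps B=0 W=0
Move 5: B@(2,2) -> caps B=0 W=0
Move 6: W@(0,0) -> caps B=0 W=0
Move 7: B@(0,2) -> caps B=2 W=0
Move 8: W@(0,3) -> caps B=2 W=0
Move 9: B@(3,3) -> caps B=2 W=0
Move 10: W@(3,2) -> caps B=2 W=0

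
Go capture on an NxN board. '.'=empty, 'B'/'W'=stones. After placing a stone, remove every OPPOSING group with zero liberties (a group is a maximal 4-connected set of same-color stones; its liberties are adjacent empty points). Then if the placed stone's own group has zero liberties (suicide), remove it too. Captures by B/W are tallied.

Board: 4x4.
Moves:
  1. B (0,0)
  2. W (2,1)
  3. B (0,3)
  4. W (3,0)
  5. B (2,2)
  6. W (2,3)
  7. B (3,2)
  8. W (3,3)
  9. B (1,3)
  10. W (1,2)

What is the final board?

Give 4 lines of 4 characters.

Answer: B..B
..WB
.WB.
W.B.

Derivation:
Move 1: B@(0,0) -> caps B=0 W=0
Move 2: W@(2,1) -> caps B=0 W=0
Move 3: B@(0,3) -> caps B=0 W=0
Move 4: W@(3,0) -> caps B=0 W=0
Move 5: B@(2,2) -> caps B=0 W=0
Move 6: W@(2,3) -> caps B=0 W=0
Move 7: B@(3,2) -> caps B=0 W=0
Move 8: W@(3,3) -> caps B=0 W=0
Move 9: B@(1,3) -> caps B=2 W=0
Move 10: W@(1,2) -> caps B=2 W=0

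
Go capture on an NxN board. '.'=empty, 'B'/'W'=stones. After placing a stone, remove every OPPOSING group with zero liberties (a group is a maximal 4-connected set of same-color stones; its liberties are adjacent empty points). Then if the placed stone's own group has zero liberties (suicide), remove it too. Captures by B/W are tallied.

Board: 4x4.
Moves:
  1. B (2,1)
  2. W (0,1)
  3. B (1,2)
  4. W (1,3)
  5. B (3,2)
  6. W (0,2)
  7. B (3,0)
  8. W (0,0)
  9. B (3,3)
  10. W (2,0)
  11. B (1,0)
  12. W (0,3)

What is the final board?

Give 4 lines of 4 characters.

Answer: WWWW
B.BW
.B..
B.BB

Derivation:
Move 1: B@(2,1) -> caps B=0 W=0
Move 2: W@(0,1) -> caps B=0 W=0
Move 3: B@(1,2) -> caps B=0 W=0
Move 4: W@(1,3) -> caps B=0 W=0
Move 5: B@(3,2) -> caps B=0 W=0
Move 6: W@(0,2) -> caps B=0 W=0
Move 7: B@(3,0) -> caps B=0 W=0
Move 8: W@(0,0) -> caps B=0 W=0
Move 9: B@(3,3) -> caps B=0 W=0
Move 10: W@(2,0) -> caps B=0 W=0
Move 11: B@(1,0) -> caps B=1 W=0
Move 12: W@(0,3) -> caps B=1 W=0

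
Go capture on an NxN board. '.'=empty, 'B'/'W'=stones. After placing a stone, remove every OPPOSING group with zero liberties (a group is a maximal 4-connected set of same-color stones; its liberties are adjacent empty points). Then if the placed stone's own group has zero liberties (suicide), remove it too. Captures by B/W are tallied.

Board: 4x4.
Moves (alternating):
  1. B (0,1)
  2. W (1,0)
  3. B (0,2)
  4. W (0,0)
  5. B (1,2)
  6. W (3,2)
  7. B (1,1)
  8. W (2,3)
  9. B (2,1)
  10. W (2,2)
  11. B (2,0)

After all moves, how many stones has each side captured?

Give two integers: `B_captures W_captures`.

Answer: 2 0

Derivation:
Move 1: B@(0,1) -> caps B=0 W=0
Move 2: W@(1,0) -> caps B=0 W=0
Move 3: B@(0,2) -> caps B=0 W=0
Move 4: W@(0,0) -> caps B=0 W=0
Move 5: B@(1,2) -> caps B=0 W=0
Move 6: W@(3,2) -> caps B=0 W=0
Move 7: B@(1,1) -> caps B=0 W=0
Move 8: W@(2,3) -> caps B=0 W=0
Move 9: B@(2,1) -> caps B=0 W=0
Move 10: W@(2,2) -> caps B=0 W=0
Move 11: B@(2,0) -> caps B=2 W=0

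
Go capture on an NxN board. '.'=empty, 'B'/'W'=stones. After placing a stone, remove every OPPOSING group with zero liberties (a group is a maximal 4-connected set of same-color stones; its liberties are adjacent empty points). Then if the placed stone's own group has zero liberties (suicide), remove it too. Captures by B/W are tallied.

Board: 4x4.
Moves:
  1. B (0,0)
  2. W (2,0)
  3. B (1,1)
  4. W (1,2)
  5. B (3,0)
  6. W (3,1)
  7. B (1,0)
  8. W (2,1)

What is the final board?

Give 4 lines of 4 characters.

Answer: B...
BBW.
WW..
.W..

Derivation:
Move 1: B@(0,0) -> caps B=0 W=0
Move 2: W@(2,0) -> caps B=0 W=0
Move 3: B@(1,1) -> caps B=0 W=0
Move 4: W@(1,2) -> caps B=0 W=0
Move 5: B@(3,0) -> caps B=0 W=0
Move 6: W@(3,1) -> caps B=0 W=1
Move 7: B@(1,0) -> caps B=0 W=1
Move 8: W@(2,1) -> caps B=0 W=1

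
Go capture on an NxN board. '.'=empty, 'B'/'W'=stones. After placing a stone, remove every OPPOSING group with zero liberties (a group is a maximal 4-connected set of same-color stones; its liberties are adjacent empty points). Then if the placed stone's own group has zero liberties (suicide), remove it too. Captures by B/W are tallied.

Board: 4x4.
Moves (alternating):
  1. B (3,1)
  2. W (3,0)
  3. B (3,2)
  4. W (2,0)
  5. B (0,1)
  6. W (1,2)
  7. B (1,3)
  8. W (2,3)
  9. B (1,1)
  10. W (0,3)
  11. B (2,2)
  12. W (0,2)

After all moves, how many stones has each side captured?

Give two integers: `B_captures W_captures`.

Answer: 0 1

Derivation:
Move 1: B@(3,1) -> caps B=0 W=0
Move 2: W@(3,0) -> caps B=0 W=0
Move 3: B@(3,2) -> caps B=0 W=0
Move 4: W@(2,0) -> caps B=0 W=0
Move 5: B@(0,1) -> caps B=0 W=0
Move 6: W@(1,2) -> caps B=0 W=0
Move 7: B@(1,3) -> caps B=0 W=0
Move 8: W@(2,3) -> caps B=0 W=0
Move 9: B@(1,1) -> caps B=0 W=0
Move 10: W@(0,3) -> caps B=0 W=1
Move 11: B@(2,2) -> caps B=0 W=1
Move 12: W@(0,2) -> caps B=0 W=1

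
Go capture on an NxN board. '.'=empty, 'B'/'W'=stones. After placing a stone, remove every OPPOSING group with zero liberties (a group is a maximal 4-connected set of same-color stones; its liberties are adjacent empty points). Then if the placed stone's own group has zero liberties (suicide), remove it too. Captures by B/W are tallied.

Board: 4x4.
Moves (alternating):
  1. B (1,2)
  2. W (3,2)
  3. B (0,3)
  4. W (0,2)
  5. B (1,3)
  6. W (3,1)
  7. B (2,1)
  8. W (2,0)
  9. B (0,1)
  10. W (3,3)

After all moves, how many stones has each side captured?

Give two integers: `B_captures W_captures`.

Answer: 1 0

Derivation:
Move 1: B@(1,2) -> caps B=0 W=0
Move 2: W@(3,2) -> caps B=0 W=0
Move 3: B@(0,3) -> caps B=0 W=0
Move 4: W@(0,2) -> caps B=0 W=0
Move 5: B@(1,3) -> caps B=0 W=0
Move 6: W@(3,1) -> caps B=0 W=0
Move 7: B@(2,1) -> caps B=0 W=0
Move 8: W@(2,0) -> caps B=0 W=0
Move 9: B@(0,1) -> caps B=1 W=0
Move 10: W@(3,3) -> caps B=1 W=0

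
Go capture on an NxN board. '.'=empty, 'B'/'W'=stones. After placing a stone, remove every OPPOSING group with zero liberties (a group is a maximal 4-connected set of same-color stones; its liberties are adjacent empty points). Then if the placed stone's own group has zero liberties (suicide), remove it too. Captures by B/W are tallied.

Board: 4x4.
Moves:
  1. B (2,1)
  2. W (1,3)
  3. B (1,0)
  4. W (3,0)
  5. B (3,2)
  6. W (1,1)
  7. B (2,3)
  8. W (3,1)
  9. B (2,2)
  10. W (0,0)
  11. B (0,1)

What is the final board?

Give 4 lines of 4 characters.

Move 1: B@(2,1) -> caps B=0 W=0
Move 2: W@(1,3) -> caps B=0 W=0
Move 3: B@(1,0) -> caps B=0 W=0
Move 4: W@(3,0) -> caps B=0 W=0
Move 5: B@(3,2) -> caps B=0 W=0
Move 6: W@(1,1) -> caps B=0 W=0
Move 7: B@(2,3) -> caps B=0 W=0
Move 8: W@(3,1) -> caps B=0 W=0
Move 9: B@(2,2) -> caps B=0 W=0
Move 10: W@(0,0) -> caps B=0 W=0
Move 11: B@(0,1) -> caps B=1 W=0

Answer: .B..
BW.W
.BBB
WWB.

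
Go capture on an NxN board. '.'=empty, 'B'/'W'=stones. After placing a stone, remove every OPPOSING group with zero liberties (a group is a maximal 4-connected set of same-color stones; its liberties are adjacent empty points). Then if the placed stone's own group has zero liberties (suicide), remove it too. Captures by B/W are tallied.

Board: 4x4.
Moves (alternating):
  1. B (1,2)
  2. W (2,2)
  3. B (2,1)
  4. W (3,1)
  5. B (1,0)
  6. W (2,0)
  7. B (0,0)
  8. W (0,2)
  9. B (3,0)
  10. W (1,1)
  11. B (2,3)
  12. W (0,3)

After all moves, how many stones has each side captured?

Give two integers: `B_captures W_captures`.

Move 1: B@(1,2) -> caps B=0 W=0
Move 2: W@(2,2) -> caps B=0 W=0
Move 3: B@(2,1) -> caps B=0 W=0
Move 4: W@(3,1) -> caps B=0 W=0
Move 5: B@(1,0) -> caps B=0 W=0
Move 6: W@(2,0) -> caps B=0 W=0
Move 7: B@(0,0) -> caps B=0 W=0
Move 8: W@(0,2) -> caps B=0 W=0
Move 9: B@(3,0) -> caps B=1 W=0
Move 10: W@(1,1) -> caps B=1 W=0
Move 11: B@(2,3) -> caps B=1 W=0
Move 12: W@(0,3) -> caps B=1 W=0

Answer: 1 0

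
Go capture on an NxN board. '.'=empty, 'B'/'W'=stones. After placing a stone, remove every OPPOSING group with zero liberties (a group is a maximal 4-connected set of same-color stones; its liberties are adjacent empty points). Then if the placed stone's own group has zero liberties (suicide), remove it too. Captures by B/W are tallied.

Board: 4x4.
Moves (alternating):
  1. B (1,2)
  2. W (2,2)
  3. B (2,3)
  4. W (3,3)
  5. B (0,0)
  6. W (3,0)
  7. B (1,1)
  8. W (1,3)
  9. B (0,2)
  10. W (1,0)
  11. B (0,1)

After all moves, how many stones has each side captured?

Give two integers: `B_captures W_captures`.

Answer: 0 1

Derivation:
Move 1: B@(1,2) -> caps B=0 W=0
Move 2: W@(2,2) -> caps B=0 W=0
Move 3: B@(2,3) -> caps B=0 W=0
Move 4: W@(3,3) -> caps B=0 W=0
Move 5: B@(0,0) -> caps B=0 W=0
Move 6: W@(3,0) -> caps B=0 W=0
Move 7: B@(1,1) -> caps B=0 W=0
Move 8: W@(1,3) -> caps B=0 W=1
Move 9: B@(0,2) -> caps B=0 W=1
Move 10: W@(1,0) -> caps B=0 W=1
Move 11: B@(0,1) -> caps B=0 W=1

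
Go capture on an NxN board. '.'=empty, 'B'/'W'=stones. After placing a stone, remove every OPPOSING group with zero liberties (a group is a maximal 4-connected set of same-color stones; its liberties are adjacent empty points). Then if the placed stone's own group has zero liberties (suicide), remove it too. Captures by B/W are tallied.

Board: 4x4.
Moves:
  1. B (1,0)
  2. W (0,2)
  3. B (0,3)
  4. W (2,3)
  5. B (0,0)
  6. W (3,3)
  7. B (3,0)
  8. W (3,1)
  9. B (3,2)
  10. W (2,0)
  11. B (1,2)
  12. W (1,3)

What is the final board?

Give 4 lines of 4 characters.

Move 1: B@(1,0) -> caps B=0 W=0
Move 2: W@(0,2) -> caps B=0 W=0
Move 3: B@(0,3) -> caps B=0 W=0
Move 4: W@(2,3) -> caps B=0 W=0
Move 5: B@(0,0) -> caps B=0 W=0
Move 6: W@(3,3) -> caps B=0 W=0
Move 7: B@(3,0) -> caps B=0 W=0
Move 8: W@(3,1) -> caps B=0 W=0
Move 9: B@(3,2) -> caps B=0 W=0
Move 10: W@(2,0) -> caps B=0 W=1
Move 11: B@(1,2) -> caps B=0 W=1
Move 12: W@(1,3) -> caps B=0 W=2

Answer: B.W.
B.BW
W..W
.WBW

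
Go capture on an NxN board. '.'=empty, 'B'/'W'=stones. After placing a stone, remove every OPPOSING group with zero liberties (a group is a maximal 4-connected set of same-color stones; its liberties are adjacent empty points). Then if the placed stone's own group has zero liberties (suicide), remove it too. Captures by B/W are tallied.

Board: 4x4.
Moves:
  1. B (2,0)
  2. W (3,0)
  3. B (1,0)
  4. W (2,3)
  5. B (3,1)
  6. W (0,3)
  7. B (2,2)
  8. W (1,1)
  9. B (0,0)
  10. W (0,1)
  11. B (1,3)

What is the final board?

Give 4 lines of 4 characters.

Move 1: B@(2,0) -> caps B=0 W=0
Move 2: W@(3,0) -> caps B=0 W=0
Move 3: B@(1,0) -> caps B=0 W=0
Move 4: W@(2,3) -> caps B=0 W=0
Move 5: B@(3,1) -> caps B=1 W=0
Move 6: W@(0,3) -> caps B=1 W=0
Move 7: B@(2,2) -> caps B=1 W=0
Move 8: W@(1,1) -> caps B=1 W=0
Move 9: B@(0,0) -> caps B=1 W=0
Move 10: W@(0,1) -> caps B=1 W=0
Move 11: B@(1,3) -> caps B=1 W=0

Answer: BW.W
BW.B
B.BW
.B..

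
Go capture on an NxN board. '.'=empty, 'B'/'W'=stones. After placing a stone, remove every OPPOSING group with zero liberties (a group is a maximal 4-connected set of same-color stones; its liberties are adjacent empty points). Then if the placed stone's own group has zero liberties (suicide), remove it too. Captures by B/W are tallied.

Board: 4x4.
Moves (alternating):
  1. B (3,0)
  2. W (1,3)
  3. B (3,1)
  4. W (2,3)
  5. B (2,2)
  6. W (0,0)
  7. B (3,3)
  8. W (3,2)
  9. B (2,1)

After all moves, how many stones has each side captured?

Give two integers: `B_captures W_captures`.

Move 1: B@(3,0) -> caps B=0 W=0
Move 2: W@(1,3) -> caps B=0 W=0
Move 3: B@(3,1) -> caps B=0 W=0
Move 4: W@(2,3) -> caps B=0 W=0
Move 5: B@(2,2) -> caps B=0 W=0
Move 6: W@(0,0) -> caps B=0 W=0
Move 7: B@(3,3) -> caps B=0 W=0
Move 8: W@(3,2) -> caps B=0 W=1
Move 9: B@(2,1) -> caps B=0 W=1

Answer: 0 1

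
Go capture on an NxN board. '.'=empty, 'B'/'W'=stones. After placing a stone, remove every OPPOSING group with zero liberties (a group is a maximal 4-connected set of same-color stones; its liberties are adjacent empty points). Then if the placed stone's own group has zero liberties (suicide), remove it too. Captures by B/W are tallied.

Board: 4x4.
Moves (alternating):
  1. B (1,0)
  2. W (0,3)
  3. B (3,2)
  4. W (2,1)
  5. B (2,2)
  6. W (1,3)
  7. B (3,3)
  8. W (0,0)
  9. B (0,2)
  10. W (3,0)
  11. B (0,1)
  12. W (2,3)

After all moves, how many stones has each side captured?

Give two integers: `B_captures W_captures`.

Answer: 1 0

Derivation:
Move 1: B@(1,0) -> caps B=0 W=0
Move 2: W@(0,3) -> caps B=0 W=0
Move 3: B@(3,2) -> caps B=0 W=0
Move 4: W@(2,1) -> caps B=0 W=0
Move 5: B@(2,2) -> caps B=0 W=0
Move 6: W@(1,3) -> caps B=0 W=0
Move 7: B@(3,3) -> caps B=0 W=0
Move 8: W@(0,0) -> caps B=0 W=0
Move 9: B@(0,2) -> caps B=0 W=0
Move 10: W@(3,0) -> caps B=0 W=0
Move 11: B@(0,1) -> caps B=1 W=0
Move 12: W@(2,3) -> caps B=1 W=0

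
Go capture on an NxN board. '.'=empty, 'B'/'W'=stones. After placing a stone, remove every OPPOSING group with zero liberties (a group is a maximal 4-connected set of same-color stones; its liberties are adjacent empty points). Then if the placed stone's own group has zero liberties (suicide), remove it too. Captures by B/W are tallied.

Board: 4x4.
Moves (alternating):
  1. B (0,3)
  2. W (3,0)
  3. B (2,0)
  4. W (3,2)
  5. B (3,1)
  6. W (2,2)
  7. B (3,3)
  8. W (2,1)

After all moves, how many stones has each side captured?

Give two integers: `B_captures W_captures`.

Answer: 1 0

Derivation:
Move 1: B@(0,3) -> caps B=0 W=0
Move 2: W@(3,0) -> caps B=0 W=0
Move 3: B@(2,0) -> caps B=0 W=0
Move 4: W@(3,2) -> caps B=0 W=0
Move 5: B@(3,1) -> caps B=1 W=0
Move 6: W@(2,2) -> caps B=1 W=0
Move 7: B@(3,3) -> caps B=1 W=0
Move 8: W@(2,1) -> caps B=1 W=0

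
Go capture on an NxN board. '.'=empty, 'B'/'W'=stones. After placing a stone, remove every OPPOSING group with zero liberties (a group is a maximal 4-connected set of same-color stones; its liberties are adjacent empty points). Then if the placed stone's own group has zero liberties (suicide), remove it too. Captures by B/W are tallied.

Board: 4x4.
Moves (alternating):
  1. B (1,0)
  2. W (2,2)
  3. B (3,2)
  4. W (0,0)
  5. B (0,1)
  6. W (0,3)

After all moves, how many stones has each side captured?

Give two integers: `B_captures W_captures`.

Move 1: B@(1,0) -> caps B=0 W=0
Move 2: W@(2,2) -> caps B=0 W=0
Move 3: B@(3,2) -> caps B=0 W=0
Move 4: W@(0,0) -> caps B=0 W=0
Move 5: B@(0,1) -> caps B=1 W=0
Move 6: W@(0,3) -> caps B=1 W=0

Answer: 1 0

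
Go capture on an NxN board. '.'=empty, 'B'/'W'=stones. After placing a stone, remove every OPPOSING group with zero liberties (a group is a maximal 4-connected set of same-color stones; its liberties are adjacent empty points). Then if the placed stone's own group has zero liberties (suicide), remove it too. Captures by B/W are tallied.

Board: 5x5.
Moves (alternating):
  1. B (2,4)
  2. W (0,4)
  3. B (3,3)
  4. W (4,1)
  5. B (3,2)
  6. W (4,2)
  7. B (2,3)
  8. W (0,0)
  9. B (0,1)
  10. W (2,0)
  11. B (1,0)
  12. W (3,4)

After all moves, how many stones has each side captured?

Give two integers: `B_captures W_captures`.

Move 1: B@(2,4) -> caps B=0 W=0
Move 2: W@(0,4) -> caps B=0 W=0
Move 3: B@(3,3) -> caps B=0 W=0
Move 4: W@(4,1) -> caps B=0 W=0
Move 5: B@(3,2) -> caps B=0 W=0
Move 6: W@(4,2) -> caps B=0 W=0
Move 7: B@(2,3) -> caps B=0 W=0
Move 8: W@(0,0) -> caps B=0 W=0
Move 9: B@(0,1) -> caps B=0 W=0
Move 10: W@(2,0) -> caps B=0 W=0
Move 11: B@(1,0) -> caps B=1 W=0
Move 12: W@(3,4) -> caps B=1 W=0

Answer: 1 0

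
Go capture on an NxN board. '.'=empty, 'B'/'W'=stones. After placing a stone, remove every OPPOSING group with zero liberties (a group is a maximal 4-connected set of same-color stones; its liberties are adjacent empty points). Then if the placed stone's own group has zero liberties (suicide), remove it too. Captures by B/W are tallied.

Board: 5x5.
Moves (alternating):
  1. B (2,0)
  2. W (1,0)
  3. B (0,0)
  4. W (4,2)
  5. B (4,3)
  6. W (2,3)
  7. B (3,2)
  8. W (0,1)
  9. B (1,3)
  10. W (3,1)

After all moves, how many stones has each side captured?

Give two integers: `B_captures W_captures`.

Answer: 0 1

Derivation:
Move 1: B@(2,0) -> caps B=0 W=0
Move 2: W@(1,0) -> caps B=0 W=0
Move 3: B@(0,0) -> caps B=0 W=0
Move 4: W@(4,2) -> caps B=0 W=0
Move 5: B@(4,3) -> caps B=0 W=0
Move 6: W@(2,3) -> caps B=0 W=0
Move 7: B@(3,2) -> caps B=0 W=0
Move 8: W@(0,1) -> caps B=0 W=1
Move 9: B@(1,3) -> caps B=0 W=1
Move 10: W@(3,1) -> caps B=0 W=1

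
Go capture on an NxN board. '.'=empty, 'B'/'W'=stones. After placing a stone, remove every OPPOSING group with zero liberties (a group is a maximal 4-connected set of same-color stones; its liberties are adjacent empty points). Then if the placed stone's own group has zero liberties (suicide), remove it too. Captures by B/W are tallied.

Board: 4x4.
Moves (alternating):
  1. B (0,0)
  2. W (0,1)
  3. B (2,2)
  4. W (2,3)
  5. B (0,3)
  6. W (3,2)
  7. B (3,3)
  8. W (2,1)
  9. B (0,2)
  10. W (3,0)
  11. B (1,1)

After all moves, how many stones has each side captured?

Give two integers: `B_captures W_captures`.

Move 1: B@(0,0) -> caps B=0 W=0
Move 2: W@(0,1) -> caps B=0 W=0
Move 3: B@(2,2) -> caps B=0 W=0
Move 4: W@(2,3) -> caps B=0 W=0
Move 5: B@(0,3) -> caps B=0 W=0
Move 6: W@(3,2) -> caps B=0 W=0
Move 7: B@(3,3) -> caps B=0 W=0
Move 8: W@(2,1) -> caps B=0 W=0
Move 9: B@(0,2) -> caps B=0 W=0
Move 10: W@(3,0) -> caps B=0 W=0
Move 11: B@(1,1) -> caps B=1 W=0

Answer: 1 0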